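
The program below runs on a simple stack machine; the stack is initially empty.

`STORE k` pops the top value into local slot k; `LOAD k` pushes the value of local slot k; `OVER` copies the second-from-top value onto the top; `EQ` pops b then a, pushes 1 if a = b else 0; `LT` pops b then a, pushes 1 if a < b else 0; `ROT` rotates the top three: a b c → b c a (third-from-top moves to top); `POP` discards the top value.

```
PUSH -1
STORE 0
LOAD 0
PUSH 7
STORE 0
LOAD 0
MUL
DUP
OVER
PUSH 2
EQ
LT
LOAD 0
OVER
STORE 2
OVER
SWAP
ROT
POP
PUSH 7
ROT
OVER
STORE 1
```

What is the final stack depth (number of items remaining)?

4

PUSH -1  [-1]
STORE 0  []
LOAD 0   [-1]
PUSH 7   [-1, 7]
STORE 0  [-1]
LOAD 0   [-1, 7]
MUL      [-7]
DUP      [-7, -7]
OVER     [-7, -7, -7]
PUSH 2   [-7, -7, -7, 2]
EQ       [-7, -7, 0]
LT       [-7, 1]
LOAD 0   [-7, 1, 7]
OVER     [-7, 1, 7, 1]
STORE 2  [-7, 1, 7]
OVER     [-7, 1, 7, 1]
SWAP     [-7, 1, 1, 7]
ROT      [-7, 1, 7, 1]
POP      [-7, 1, 7]
PUSH 7   [-7, 1, 7, 7]
ROT      [-7, 7, 7, 1]
OVER     [-7, 7, 7, 1, 7]
STORE 1  [-7, 7, 7, 1]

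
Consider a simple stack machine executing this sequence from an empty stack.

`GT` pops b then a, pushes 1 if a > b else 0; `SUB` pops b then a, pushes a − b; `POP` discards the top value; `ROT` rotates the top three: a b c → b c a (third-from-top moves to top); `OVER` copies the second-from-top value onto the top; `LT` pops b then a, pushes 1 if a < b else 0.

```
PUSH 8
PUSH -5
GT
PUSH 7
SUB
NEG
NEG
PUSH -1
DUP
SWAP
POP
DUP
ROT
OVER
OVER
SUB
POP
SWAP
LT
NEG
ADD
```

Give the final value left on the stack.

-2

PUSH 8  -> 8
PUSH -5 -> 8 -5
GT      -> 1
PUSH 7  -> 1 7
SUB     -> -6
NEG     -> 6
NEG     -> -6
PUSH -1 -> -6 -1
DUP     -> -6 -1 -1
SWAP    -> -6 -1 -1
POP     -> -6 -1
DUP     -> -6 -1 -1
ROT     -> -1 -1 -6
OVER    -> -1 -1 -6 -1
OVER    -> -1 -1 -6 -1 -6
SUB     -> -1 -1 -6 5
POP     -> -1 -1 -6
SWAP    -> -1 -6 -1
LT      -> -1 1
NEG     -> -1 -1
ADD     -> -2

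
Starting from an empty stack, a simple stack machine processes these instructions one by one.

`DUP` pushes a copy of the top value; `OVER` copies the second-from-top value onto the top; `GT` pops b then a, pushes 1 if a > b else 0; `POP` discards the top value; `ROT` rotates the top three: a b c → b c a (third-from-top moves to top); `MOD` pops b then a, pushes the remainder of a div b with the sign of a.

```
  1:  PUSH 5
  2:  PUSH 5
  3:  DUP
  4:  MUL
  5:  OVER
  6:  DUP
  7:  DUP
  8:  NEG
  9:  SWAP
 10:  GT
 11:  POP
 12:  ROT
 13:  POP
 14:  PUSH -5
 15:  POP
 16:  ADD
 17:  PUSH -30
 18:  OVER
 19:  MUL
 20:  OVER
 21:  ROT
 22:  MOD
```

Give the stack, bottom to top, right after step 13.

PUSH 5 -> 5
PUSH 5 -> 5 5
DUP    -> 5 5 5
MUL    -> 5 25
OVER   -> 5 25 5
DUP    -> 5 25 5 5
DUP    -> 5 25 5 5 5
NEG    -> 5 25 5 5 -5
SWAP   -> 5 25 5 -5 5
GT     -> 5 25 5 0
POP    -> 5 25 5
ROT    -> 25 5 5
POP    -> 25 5

[25, 5]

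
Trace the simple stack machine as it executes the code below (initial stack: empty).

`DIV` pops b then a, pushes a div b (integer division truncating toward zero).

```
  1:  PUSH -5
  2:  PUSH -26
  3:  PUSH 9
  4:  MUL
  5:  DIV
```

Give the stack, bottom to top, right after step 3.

[-5, -26, 9]

PUSH -5  : -5
PUSH -26 : -5 -26
PUSH 9   : -5 -26 9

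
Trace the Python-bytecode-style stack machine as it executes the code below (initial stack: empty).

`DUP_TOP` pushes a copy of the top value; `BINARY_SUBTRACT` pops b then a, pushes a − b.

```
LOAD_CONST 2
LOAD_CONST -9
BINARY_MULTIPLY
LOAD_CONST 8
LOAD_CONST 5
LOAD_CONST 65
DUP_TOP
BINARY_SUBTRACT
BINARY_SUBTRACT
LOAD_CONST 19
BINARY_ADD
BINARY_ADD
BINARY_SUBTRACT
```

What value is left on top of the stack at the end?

-50

LOAD_CONST 2    : [2]
LOAD_CONST -9   : [2, -9]
BINARY_MULTIPLY : [-18]
LOAD_CONST 8    : [-18, 8]
LOAD_CONST 5    : [-18, 8, 5]
LOAD_CONST 65   : [-18, 8, 5, 65]
DUP_TOP         : [-18, 8, 5, 65, 65]
BINARY_SUBTRACT : [-18, 8, 5, 0]
BINARY_SUBTRACT : [-18, 8, 5]
LOAD_CONST 19   : [-18, 8, 5, 19]
BINARY_ADD      : [-18, 8, 24]
BINARY_ADD      : [-18, 32]
BINARY_SUBTRACT : [-50]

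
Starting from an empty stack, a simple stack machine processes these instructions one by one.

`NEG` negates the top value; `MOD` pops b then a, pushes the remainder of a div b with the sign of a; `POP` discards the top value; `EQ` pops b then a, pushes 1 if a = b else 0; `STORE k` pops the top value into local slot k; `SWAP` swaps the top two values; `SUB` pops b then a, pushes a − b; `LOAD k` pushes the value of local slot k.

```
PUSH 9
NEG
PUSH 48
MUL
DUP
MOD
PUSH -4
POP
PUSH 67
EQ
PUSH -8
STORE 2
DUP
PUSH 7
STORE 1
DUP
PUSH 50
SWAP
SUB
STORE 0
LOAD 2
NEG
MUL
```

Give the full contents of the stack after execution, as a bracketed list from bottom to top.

PUSH 9  → [9]
NEG     → [-9]
PUSH 48 → [-9, 48]
MUL     → [-432]
DUP     → [-432, -432]
MOD     → [0]
PUSH -4 → [0, -4]
POP     → [0]
PUSH 67 → [0, 67]
EQ      → [0]
PUSH -8 → [0, -8]
STORE 2 → [0]
DUP     → [0, 0]
PUSH 7  → [0, 0, 7]
STORE 1 → [0, 0]
DUP     → [0, 0, 0]
PUSH 50 → [0, 0, 0, 50]
SWAP    → [0, 0, 50, 0]
SUB     → [0, 0, 50]
STORE 0 → [0, 0]
LOAD 2  → [0, 0, -8]
NEG     → [0, 0, 8]
MUL     → [0, 0]

[0, 0]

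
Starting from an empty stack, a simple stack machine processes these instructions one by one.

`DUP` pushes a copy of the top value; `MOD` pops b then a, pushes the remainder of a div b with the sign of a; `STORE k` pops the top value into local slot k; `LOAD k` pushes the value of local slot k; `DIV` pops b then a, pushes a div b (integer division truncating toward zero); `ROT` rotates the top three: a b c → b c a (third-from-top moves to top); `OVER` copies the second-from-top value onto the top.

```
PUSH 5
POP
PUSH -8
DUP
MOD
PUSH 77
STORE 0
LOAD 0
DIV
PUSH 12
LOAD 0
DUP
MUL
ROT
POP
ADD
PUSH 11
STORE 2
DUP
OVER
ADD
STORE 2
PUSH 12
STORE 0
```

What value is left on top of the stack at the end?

5941

PUSH 5   5
POP      (empty)
PUSH -8  -8
DUP      -8 -8
MOD      0
PUSH 77  0 77
STORE 0  0
LOAD 0   0 77
DIV      0
PUSH 12  0 12
LOAD 0   0 12 77
DUP      0 12 77 77
MUL      0 12 5929
ROT      12 5929 0
POP      12 5929
ADD      5941
PUSH 11  5941 11
STORE 2  5941
DUP      5941 5941
OVER     5941 5941 5941
ADD      5941 11882
STORE 2  5941
PUSH 12  5941 12
STORE 0  5941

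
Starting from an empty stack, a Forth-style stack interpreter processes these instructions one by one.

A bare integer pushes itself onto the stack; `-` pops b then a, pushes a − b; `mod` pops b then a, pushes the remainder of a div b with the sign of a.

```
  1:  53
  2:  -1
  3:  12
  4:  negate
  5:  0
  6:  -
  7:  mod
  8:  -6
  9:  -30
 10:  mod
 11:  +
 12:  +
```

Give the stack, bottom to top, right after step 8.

53     : [53]
-1     : [53, -1]
12     : [53, -1, 12]
negate : [53, -1, -12]
0      : [53, -1, -12, 0]
-      : [53, -1, -12]
mod    : [53, -1]
-6     : [53, -1, -6]

[53, -1, -6]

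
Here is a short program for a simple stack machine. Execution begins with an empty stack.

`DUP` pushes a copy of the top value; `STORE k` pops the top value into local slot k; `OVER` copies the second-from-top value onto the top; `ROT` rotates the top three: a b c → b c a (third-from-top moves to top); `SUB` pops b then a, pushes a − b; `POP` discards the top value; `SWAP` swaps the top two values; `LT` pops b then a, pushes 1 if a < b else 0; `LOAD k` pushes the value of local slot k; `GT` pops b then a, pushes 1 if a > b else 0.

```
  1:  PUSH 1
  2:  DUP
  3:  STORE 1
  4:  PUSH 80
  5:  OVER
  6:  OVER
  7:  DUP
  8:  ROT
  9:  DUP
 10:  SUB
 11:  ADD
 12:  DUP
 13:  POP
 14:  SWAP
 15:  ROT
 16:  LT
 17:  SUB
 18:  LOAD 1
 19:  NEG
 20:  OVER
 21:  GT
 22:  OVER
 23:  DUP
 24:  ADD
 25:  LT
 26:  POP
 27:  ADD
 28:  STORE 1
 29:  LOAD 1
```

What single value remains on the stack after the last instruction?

PUSH 1  → 1
DUP     → 1 1
STORE 1 → 1
PUSH 80 → 1 80
OVER    → 1 80 1
OVER    → 1 80 1 80
DUP     → 1 80 1 80 80
ROT     → 1 80 80 80 1
DUP     → 1 80 80 80 1 1
SUB     → 1 80 80 80 0
ADD     → 1 80 80 80
DUP     → 1 80 80 80 80
POP     → 1 80 80 80
SWAP    → 1 80 80 80
ROT     → 1 80 80 80
LT      → 1 80 0
SUB     → 1 80
LOAD 1  → 1 80 1
NEG     → 1 80 -1
OVER    → 1 80 -1 80
GT      → 1 80 0
OVER    → 1 80 0 80
DUP     → 1 80 0 80 80
ADD     → 1 80 0 160
LT      → 1 80 1
POP     → 1 80
ADD     → 81
STORE 1 → (empty)
LOAD 1  → 81

81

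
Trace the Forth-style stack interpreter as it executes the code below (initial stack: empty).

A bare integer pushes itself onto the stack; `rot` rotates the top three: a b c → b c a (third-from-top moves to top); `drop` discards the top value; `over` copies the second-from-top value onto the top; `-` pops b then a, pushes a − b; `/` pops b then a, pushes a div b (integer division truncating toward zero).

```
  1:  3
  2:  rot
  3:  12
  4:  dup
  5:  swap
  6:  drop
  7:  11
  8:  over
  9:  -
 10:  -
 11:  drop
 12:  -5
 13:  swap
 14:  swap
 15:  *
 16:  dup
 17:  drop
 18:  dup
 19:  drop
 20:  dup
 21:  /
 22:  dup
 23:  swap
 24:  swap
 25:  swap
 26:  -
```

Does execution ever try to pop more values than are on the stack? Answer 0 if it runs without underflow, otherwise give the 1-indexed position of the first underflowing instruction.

2

3  [3]
rot  — needs 3 operands, stack has 1 → underflow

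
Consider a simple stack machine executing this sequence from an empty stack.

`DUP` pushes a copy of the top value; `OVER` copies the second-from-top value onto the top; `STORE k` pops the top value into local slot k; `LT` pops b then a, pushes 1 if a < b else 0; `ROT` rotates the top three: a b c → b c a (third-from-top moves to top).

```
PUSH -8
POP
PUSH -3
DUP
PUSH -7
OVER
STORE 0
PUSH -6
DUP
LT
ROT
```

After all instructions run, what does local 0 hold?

PUSH -8 : -8
POP     : (empty)
PUSH -3 : -3
DUP     : -3 -3
PUSH -7 : -3 -3 -7
OVER    : -3 -3 -7 -3
STORE 0 : -3 -3 -7
PUSH -6 : -3 -3 -7 -6
DUP     : -3 -3 -7 -6 -6
LT      : -3 -3 -7 0
ROT     : -3 -7 0 -3

-3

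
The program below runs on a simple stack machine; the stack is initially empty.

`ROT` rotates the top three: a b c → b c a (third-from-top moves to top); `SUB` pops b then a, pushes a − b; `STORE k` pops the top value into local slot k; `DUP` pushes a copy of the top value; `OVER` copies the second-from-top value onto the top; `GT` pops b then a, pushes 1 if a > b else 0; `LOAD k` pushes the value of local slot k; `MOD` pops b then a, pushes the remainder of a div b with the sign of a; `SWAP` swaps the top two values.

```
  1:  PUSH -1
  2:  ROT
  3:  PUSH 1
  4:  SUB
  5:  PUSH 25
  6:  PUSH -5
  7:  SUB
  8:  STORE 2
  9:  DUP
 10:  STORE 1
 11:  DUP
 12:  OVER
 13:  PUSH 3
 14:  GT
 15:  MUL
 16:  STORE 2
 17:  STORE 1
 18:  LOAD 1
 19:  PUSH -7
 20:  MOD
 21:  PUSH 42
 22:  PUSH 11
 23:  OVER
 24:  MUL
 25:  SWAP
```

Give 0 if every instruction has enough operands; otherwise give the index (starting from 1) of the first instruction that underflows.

2

PUSH -1 → [-1]
ROT  — needs 3 operands, stack has 1 → underflow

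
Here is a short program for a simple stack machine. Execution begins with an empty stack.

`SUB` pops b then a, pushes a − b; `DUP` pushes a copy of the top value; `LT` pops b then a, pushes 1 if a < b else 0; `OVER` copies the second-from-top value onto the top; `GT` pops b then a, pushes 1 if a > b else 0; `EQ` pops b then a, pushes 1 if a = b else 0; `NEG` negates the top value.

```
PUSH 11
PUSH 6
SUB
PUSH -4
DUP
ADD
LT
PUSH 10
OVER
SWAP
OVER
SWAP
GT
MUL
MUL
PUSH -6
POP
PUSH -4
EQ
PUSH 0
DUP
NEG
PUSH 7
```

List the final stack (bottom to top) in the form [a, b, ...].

[0, 0, 0, 7]

PUSH 11 -> 11
PUSH 6  -> 11 6
SUB     -> 5
PUSH -4 -> 5 -4
DUP     -> 5 -4 -4
ADD     -> 5 -8
LT      -> 0
PUSH 10 -> 0 10
OVER    -> 0 10 0
SWAP    -> 0 0 10
OVER    -> 0 0 10 0
SWAP    -> 0 0 0 10
GT      -> 0 0 0
MUL     -> 0 0
MUL     -> 0
PUSH -6 -> 0 -6
POP     -> 0
PUSH -4 -> 0 -4
EQ      -> 0
PUSH 0  -> 0 0
DUP     -> 0 0 0
NEG     -> 0 0 0
PUSH 7  -> 0 0 0 7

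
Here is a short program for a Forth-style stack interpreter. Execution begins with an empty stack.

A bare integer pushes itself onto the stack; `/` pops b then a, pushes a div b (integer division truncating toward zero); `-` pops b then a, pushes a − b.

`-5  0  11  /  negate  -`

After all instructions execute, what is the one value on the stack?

-5     → [-5]
0      → [-5, 0]
11     → [-5, 0, 11]
/      → [-5, 0]
negate → [-5, 0]
-      → [-5]

-5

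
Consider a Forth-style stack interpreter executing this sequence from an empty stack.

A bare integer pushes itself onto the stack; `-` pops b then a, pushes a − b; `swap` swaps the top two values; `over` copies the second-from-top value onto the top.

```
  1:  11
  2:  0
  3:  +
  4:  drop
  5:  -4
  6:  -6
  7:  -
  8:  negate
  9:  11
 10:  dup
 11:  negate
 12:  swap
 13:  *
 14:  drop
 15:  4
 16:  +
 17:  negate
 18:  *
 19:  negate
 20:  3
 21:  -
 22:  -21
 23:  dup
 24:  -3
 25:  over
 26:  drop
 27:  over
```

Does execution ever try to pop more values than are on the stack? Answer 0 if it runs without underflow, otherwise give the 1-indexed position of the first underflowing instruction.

11     → 11
0      → 11 0
+      → 11
drop   → (empty)
-4     → -4
-6     → -4 -6
-      → 2
negate → -2
11     → -2 11
dup    → -2 11 11
negate → -2 11 -11
swap   → -2 -11 11
*      → -2 -121
drop   → -2
4      → -2 4
+      → 2
negate → -2
*  — needs 2 operands, stack has 1 → underflow

18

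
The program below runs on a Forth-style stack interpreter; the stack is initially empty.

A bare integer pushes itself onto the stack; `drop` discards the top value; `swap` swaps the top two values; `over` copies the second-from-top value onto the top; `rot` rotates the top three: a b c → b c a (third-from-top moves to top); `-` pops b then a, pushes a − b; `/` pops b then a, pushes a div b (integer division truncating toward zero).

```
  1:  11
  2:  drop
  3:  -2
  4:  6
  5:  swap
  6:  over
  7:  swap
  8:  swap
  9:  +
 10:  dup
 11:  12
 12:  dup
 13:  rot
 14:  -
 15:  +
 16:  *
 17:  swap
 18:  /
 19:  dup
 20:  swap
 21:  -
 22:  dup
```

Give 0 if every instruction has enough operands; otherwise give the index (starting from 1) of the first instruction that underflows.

0

11    11
drop  (empty)
-2    -2
6     -2 6
swap  6 -2
over  6 -2 6
swap  6 6 -2
swap  6 -2 6
+     6 4
dup   6 4 4
12    6 4 4 12
dup   6 4 4 12 12
rot   6 4 12 12 4
-     6 4 12 8
+     6 4 20
*     6 80
swap  80 6
/     13
dup   13 13
swap  13 13
-     0
dup   0 0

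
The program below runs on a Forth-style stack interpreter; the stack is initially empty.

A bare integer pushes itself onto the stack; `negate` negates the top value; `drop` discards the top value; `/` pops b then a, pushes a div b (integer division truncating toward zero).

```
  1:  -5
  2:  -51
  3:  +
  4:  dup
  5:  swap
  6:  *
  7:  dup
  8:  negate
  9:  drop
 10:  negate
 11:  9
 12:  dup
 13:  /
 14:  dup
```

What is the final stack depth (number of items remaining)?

-5     -> [-5]
-51    -> [-5, -51]
+      -> [-56]
dup    -> [-56, -56]
swap   -> [-56, -56]
*      -> [3136]
dup    -> [3136, 3136]
negate -> [3136, -3136]
drop   -> [3136]
negate -> [-3136]
9      -> [-3136, 9]
dup    -> [-3136, 9, 9]
/      -> [-3136, 1]
dup    -> [-3136, 1, 1]

3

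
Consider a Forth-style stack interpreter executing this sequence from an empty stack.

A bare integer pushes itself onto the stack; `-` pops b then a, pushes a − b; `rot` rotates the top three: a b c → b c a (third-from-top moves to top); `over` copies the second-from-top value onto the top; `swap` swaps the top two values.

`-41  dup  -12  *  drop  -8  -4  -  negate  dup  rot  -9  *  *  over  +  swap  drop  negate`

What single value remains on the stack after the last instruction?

-1480

-41    : [-41]
dup    : [-41, -41]
-12    : [-41, -41, -12]
*      : [-41, 492]
drop   : [-41]
-8     : [-41, -8]
-4     : [-41, -8, -4]
-      : [-41, -4]
negate : [-41, 4]
dup    : [-41, 4, 4]
rot    : [4, 4, -41]
-9     : [4, 4, -41, -9]
*      : [4, 4, 369]
*      : [4, 1476]
over   : [4, 1476, 4]
+      : [4, 1480]
swap   : [1480, 4]
drop   : [1480]
negate : [-1480]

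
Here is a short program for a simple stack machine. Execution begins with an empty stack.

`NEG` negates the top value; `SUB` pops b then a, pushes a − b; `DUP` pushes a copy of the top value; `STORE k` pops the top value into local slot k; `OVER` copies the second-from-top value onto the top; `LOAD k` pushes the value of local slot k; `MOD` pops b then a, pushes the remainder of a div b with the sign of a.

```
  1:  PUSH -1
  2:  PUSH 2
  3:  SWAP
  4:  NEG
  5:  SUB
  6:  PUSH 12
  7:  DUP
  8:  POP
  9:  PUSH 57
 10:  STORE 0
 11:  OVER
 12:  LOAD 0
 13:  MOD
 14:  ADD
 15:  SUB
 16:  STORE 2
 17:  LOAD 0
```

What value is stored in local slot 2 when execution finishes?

PUSH -1 → [-1]
PUSH 2  → [-1, 2]
SWAP    → [2, -1]
NEG     → [2, 1]
SUB     → [1]
PUSH 12 → [1, 12]
DUP     → [1, 12, 12]
POP     → [1, 12]
PUSH 57 → [1, 12, 57]
STORE 0 → [1, 12]
OVER    → [1, 12, 1]
LOAD 0  → [1, 12, 1, 57]
MOD     → [1, 12, 1]
ADD     → [1, 13]
SUB     → [-12]
STORE 2 → []
LOAD 0  → [57]

-12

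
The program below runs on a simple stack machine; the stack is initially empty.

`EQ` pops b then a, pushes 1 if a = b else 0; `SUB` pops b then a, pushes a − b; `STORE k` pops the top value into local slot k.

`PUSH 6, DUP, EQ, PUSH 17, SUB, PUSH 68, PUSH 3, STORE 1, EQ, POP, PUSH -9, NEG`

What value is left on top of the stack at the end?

9

PUSH 6  → 6
DUP     → 6 6
EQ      → 1
PUSH 17 → 1 17
SUB     → -16
PUSH 68 → -16 68
PUSH 3  → -16 68 3
STORE 1 → -16 68
EQ      → 0
POP     → (empty)
PUSH -9 → -9
NEG     → 9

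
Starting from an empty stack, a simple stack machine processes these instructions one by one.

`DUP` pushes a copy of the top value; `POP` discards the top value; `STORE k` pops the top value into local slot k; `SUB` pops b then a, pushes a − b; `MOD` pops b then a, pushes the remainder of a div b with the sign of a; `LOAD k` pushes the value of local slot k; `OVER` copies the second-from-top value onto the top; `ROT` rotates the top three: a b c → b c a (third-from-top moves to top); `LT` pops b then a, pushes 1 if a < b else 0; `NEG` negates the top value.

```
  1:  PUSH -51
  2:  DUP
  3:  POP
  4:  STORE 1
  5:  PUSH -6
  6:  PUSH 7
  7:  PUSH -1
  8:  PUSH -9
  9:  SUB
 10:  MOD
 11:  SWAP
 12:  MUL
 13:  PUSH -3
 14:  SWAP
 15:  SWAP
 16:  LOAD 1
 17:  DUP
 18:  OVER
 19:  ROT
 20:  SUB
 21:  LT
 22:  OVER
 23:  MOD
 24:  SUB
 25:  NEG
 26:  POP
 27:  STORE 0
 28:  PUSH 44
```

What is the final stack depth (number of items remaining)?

1

PUSH -51 → [-51]
DUP      → [-51, -51]
POP      → [-51]
STORE 1  → []
PUSH -6  → [-6]
PUSH 7   → [-6, 7]
PUSH -1  → [-6, 7, -1]
PUSH -9  → [-6, 7, -1, -9]
SUB      → [-6, 7, 8]
MOD      → [-6, 7]
SWAP     → [7, -6]
MUL      → [-42]
PUSH -3  → [-42, -3]
SWAP     → [-3, -42]
SWAP     → [-42, -3]
LOAD 1   → [-42, -3, -51]
DUP      → [-42, -3, -51, -51]
OVER     → [-42, -3, -51, -51, -51]
ROT      → [-42, -3, -51, -51, -51]
SUB      → [-42, -3, -51, 0]
LT       → [-42, -3, 1]
OVER     → [-42, -3, 1, -3]
MOD      → [-42, -3, 1]
SUB      → [-42, -4]
NEG      → [-42, 4]
POP      → [-42]
STORE 0  → []
PUSH 44  → [44]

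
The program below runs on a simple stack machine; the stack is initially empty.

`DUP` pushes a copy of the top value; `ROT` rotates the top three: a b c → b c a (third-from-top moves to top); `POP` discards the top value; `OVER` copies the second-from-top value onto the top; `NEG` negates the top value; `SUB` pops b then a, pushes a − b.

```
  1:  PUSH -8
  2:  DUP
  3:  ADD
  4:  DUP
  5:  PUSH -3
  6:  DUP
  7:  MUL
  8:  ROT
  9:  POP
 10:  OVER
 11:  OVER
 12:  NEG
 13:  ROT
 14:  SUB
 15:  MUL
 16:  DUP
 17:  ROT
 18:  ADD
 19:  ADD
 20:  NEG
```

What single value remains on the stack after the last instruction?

-560

PUSH -8  [-8]
DUP      [-8, -8]
ADD      [-16]
DUP      [-16, -16]
PUSH -3  [-16, -16, -3]
DUP      [-16, -16, -3, -3]
MUL      [-16, -16, 9]
ROT      [-16, 9, -16]
POP      [-16, 9]
OVER     [-16, 9, -16]
OVER     [-16, 9, -16, 9]
NEG      [-16, 9, -16, -9]
ROT      [-16, -16, -9, 9]
SUB      [-16, -16, -18]
MUL      [-16, 288]
DUP      [-16, 288, 288]
ROT      [288, 288, -16]
ADD      [288, 272]
ADD      [560]
NEG      [-560]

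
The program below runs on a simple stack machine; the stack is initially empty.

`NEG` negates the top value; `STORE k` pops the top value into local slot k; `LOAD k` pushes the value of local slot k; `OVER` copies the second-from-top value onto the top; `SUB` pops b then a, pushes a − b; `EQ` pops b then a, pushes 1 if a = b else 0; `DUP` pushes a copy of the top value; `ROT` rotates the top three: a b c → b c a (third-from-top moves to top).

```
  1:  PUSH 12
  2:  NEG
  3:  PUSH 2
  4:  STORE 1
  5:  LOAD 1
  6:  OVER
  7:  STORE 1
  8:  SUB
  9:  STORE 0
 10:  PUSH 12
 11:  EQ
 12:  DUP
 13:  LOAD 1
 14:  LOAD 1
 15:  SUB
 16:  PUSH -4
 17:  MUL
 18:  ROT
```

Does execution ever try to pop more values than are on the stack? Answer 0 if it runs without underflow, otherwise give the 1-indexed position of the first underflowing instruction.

11

PUSH 12 : 12
NEG     : -12
PUSH 2  : -12 2
STORE 1 : -12
LOAD 1  : -12 2
OVER    : -12 2 -12
STORE 1 : -12 2
SUB     : -14
STORE 0 : (empty)
PUSH 12 : 12
EQ  — needs 2 operands, stack has 1 → underflow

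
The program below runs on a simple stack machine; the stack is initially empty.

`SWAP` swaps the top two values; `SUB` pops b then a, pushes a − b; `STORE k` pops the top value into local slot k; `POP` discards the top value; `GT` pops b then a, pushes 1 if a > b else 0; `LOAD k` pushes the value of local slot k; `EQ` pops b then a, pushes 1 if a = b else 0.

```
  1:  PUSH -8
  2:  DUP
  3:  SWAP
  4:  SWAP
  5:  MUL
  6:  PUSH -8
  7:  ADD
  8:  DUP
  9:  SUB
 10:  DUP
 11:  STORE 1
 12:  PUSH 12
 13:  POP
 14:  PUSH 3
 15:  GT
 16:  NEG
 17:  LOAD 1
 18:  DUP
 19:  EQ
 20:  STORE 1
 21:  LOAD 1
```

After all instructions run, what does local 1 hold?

PUSH -8 -> [-8]
DUP     -> [-8, -8]
SWAP    -> [-8, -8]
SWAP    -> [-8, -8]
MUL     -> [64]
PUSH -8 -> [64, -8]
ADD     -> [56]
DUP     -> [56, 56]
SUB     -> [0]
DUP     -> [0, 0]
STORE 1 -> [0]
PUSH 12 -> [0, 12]
POP     -> [0]
PUSH 3  -> [0, 3]
GT      -> [0]
NEG     -> [0]
LOAD 1  -> [0, 0]
DUP     -> [0, 0, 0]
EQ      -> [0, 1]
STORE 1 -> [0]
LOAD 1  -> [0, 1]

1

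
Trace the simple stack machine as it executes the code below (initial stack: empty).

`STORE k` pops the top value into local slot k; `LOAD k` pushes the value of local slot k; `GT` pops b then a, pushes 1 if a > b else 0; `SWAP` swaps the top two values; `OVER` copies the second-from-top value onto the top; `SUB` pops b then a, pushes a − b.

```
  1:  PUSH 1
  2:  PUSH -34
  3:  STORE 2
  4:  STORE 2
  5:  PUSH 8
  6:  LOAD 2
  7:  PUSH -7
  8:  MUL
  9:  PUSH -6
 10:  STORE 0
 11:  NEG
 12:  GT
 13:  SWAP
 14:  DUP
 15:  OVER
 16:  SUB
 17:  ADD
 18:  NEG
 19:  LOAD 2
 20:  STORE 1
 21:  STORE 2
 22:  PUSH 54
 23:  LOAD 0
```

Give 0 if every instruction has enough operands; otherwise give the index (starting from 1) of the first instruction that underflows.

13

PUSH 1    1
PUSH -34  1 -34
STORE 2   1
STORE 2   (empty)
PUSH 8    8
LOAD 2    8 1
PUSH -7   8 1 -7
MUL       8 -7
PUSH -6   8 -7 -6
STORE 0   8 -7
NEG       8 7
GT        1
SWAP  — needs 2 operands, stack has 1 → underflow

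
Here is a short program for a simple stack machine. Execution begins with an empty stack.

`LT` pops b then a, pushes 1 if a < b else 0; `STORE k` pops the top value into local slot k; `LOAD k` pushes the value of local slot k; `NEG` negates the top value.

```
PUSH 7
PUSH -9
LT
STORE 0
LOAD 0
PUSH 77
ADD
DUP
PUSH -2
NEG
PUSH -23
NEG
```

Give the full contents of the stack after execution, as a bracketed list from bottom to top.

[77, 77, 2, 23]

PUSH 7   : [7]
PUSH -9  : [7, -9]
LT       : [0]
STORE 0  : []
LOAD 0   : [0]
PUSH 77  : [0, 77]
ADD      : [77]
DUP      : [77, 77]
PUSH -2  : [77, 77, -2]
NEG      : [77, 77, 2]
PUSH -23 : [77, 77, 2, -23]
NEG      : [77, 77, 2, 23]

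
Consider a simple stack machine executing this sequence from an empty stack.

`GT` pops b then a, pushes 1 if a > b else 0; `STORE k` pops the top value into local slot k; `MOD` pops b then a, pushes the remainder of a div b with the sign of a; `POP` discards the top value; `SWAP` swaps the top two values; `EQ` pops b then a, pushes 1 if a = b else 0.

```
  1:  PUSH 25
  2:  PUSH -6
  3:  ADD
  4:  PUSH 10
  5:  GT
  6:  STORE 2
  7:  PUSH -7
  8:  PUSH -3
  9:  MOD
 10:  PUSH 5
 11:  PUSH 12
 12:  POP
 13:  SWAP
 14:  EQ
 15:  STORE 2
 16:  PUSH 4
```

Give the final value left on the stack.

4

PUSH 25 -> 25
PUSH -6 -> 25 -6
ADD     -> 19
PUSH 10 -> 19 10
GT      -> 1
STORE 2 -> (empty)
PUSH -7 -> -7
PUSH -3 -> -7 -3
MOD     -> -1
PUSH 5  -> -1 5
PUSH 12 -> -1 5 12
POP     -> -1 5
SWAP    -> 5 -1
EQ      -> 0
STORE 2 -> (empty)
PUSH 4  -> 4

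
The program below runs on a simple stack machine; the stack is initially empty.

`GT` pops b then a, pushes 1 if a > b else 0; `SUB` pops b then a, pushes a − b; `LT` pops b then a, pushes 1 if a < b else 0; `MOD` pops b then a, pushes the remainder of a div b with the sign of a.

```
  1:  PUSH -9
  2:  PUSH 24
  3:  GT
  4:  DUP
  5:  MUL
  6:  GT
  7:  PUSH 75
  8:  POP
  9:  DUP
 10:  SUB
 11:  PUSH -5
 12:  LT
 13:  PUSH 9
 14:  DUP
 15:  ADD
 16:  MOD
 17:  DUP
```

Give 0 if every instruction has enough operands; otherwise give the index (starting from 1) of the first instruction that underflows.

6

PUSH -9 → [-9]
PUSH 24 → [-9, 24]
GT      → [0]
DUP     → [0, 0]
MUL     → [0]
GT  — needs 2 operands, stack has 1 → underflow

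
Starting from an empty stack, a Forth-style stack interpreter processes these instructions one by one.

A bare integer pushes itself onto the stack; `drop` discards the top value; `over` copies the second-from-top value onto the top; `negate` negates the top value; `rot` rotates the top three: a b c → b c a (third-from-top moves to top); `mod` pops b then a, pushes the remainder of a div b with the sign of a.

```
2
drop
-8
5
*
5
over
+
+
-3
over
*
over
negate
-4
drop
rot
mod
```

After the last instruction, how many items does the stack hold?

2       [2]
drop    []
-8      [-8]
5       [-8, 5]
*       [-40]
5       [-40, 5]
over    [-40, 5, -40]
+       [-40, -35]
+       [-75]
-3      [-75, -3]
over    [-75, -3, -75]
*       [-75, 225]
over    [-75, 225, -75]
negate  [-75, 225, 75]
-4      [-75, 225, 75, -4]
drop    [-75, 225, 75]
rot     [225, 75, -75]
mod     [225, 0]

2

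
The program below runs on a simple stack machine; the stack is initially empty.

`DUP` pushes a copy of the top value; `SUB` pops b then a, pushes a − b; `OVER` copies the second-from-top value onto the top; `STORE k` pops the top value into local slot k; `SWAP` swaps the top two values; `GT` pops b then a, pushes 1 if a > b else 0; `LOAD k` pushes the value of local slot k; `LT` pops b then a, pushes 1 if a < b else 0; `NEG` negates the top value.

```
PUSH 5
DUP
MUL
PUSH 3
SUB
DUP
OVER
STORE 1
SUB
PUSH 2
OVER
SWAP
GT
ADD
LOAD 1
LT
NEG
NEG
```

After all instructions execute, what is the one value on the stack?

PUSH 5  -> [5]
DUP     -> [5, 5]
MUL     -> [25]
PUSH 3  -> [25, 3]
SUB     -> [22]
DUP     -> [22, 22]
OVER    -> [22, 22, 22]
STORE 1 -> [22, 22]
SUB     -> [0]
PUSH 2  -> [0, 2]
OVER    -> [0, 2, 0]
SWAP    -> [0, 0, 2]
GT      -> [0, 0]
ADD     -> [0]
LOAD 1  -> [0, 22]
LT      -> [1]
NEG     -> [-1]
NEG     -> [1]

1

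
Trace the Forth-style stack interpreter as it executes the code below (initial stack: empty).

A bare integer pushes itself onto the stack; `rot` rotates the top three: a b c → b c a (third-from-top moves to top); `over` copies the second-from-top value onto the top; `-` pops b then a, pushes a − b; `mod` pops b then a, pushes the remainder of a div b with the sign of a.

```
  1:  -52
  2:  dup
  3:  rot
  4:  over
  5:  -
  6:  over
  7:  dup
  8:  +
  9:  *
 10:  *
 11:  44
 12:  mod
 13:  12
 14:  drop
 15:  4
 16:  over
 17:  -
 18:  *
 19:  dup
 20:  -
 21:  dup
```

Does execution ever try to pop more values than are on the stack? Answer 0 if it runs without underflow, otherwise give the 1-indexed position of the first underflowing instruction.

3

-52 -> [-52]
dup -> [-52, -52]
rot  — needs 3 operands, stack has 2 → underflow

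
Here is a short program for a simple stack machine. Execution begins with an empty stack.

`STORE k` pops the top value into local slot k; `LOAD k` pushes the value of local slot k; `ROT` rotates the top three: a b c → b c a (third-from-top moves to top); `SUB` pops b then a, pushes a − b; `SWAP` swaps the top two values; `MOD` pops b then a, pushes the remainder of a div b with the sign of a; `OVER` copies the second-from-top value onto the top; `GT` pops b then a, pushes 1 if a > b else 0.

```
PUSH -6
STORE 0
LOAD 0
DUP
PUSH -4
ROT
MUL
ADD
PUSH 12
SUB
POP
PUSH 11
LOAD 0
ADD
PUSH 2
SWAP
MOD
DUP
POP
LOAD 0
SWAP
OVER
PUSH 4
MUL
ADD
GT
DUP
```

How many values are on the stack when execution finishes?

2

PUSH -6  [-6]
STORE 0  []
LOAD 0   [-6]
DUP      [-6, -6]
PUSH -4  [-6, -6, -4]
ROT      [-6, -4, -6]
MUL      [-6, 24]
ADD      [18]
PUSH 12  [18, 12]
SUB      [6]
POP      []
PUSH 11  [11]
LOAD 0   [11, -6]
ADD      [5]
PUSH 2   [5, 2]
SWAP     [2, 5]
MOD      [2]
DUP      [2, 2]
POP      [2]
LOAD 0   [2, -6]
SWAP     [-6, 2]
OVER     [-6, 2, -6]
PUSH 4   [-6, 2, -6, 4]
MUL      [-6, 2, -24]
ADD      [-6, -22]
GT       [1]
DUP      [1, 1]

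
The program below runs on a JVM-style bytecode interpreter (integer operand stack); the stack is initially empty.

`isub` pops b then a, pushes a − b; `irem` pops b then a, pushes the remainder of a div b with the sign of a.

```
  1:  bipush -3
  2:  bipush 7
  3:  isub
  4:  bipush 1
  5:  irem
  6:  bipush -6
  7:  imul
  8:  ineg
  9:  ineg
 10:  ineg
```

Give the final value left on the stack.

bipush -3 → [-3]
bipush 7  → [-3, 7]
isub      → [-10]
bipush 1  → [-10, 1]
irem      → [0]
bipush -6 → [0, -6]
imul      → [0]
ineg      → [0]
ineg      → [0]
ineg      → [0]

0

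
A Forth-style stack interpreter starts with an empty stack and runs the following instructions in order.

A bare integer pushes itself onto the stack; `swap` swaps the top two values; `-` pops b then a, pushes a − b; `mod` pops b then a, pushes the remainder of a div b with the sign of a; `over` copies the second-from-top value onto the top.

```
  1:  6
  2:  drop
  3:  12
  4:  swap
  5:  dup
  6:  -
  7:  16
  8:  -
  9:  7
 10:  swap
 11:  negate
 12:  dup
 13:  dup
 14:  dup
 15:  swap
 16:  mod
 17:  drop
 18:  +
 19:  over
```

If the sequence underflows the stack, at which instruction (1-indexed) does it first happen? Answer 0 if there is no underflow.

6    : 6
drop : (empty)
12   : 12
swap  — needs 2 operands, stack has 1 → underflow

4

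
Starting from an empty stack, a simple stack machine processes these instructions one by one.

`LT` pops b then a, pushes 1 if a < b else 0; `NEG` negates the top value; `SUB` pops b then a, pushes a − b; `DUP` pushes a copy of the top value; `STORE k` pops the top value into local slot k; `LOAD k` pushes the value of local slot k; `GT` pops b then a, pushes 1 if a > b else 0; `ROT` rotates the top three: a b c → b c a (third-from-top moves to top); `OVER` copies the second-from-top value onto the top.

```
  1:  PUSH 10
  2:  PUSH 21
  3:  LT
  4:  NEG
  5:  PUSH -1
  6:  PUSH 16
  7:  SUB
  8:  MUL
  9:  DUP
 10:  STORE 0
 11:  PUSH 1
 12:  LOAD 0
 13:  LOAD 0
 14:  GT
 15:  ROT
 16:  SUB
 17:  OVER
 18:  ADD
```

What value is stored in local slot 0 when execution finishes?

17

PUSH 10 -> [10]
PUSH 21 -> [10, 21]
LT      -> [1]
NEG     -> [-1]
PUSH -1 -> [-1, -1]
PUSH 16 -> [-1, -1, 16]
SUB     -> [-1, -17]
MUL     -> [17]
DUP     -> [17, 17]
STORE 0 -> [17]
PUSH 1  -> [17, 1]
LOAD 0  -> [17, 1, 17]
LOAD 0  -> [17, 1, 17, 17]
GT      -> [17, 1, 0]
ROT     -> [1, 0, 17]
SUB     -> [1, -17]
OVER    -> [1, -17, 1]
ADD     -> [1, -16]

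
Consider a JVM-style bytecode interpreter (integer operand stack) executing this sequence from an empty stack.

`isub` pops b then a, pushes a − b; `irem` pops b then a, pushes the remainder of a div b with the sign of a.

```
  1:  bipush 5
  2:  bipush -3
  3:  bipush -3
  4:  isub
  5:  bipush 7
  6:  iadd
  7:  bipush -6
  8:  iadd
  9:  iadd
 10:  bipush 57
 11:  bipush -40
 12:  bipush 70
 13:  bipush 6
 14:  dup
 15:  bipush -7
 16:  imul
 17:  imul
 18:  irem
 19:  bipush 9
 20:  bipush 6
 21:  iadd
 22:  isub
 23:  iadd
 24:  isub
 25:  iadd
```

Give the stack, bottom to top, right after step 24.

[6, 42]

bipush 5    5
bipush -3   5 -3
bipush -3   5 -3 -3
isub        5 0
bipush 7    5 0 7
iadd        5 7
bipush -6   5 7 -6
iadd        5 1
iadd        6
bipush 57   6 57
bipush -40  6 57 -40
bipush 70   6 57 -40 70
bipush 6    6 57 -40 70 6
dup         6 57 -40 70 6 6
bipush -7   6 57 -40 70 6 6 -7
imul        6 57 -40 70 6 -42
imul        6 57 -40 70 -252
irem        6 57 -40 70
bipush 9    6 57 -40 70 9
bipush 6    6 57 -40 70 9 6
iadd        6 57 -40 70 15
isub        6 57 -40 55
iadd        6 57 15
isub        6 42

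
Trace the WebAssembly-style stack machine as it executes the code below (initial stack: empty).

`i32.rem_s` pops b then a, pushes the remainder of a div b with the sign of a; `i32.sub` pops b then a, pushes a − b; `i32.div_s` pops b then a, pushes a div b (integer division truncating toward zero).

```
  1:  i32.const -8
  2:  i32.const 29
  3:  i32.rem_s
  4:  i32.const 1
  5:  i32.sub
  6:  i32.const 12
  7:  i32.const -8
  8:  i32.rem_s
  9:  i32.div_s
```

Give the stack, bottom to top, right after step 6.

i32.const -8 -> -8
i32.const 29 -> -8 29
i32.rem_s    -> -8
i32.const 1  -> -8 1
i32.sub      -> -9
i32.const 12 -> -9 12

[-9, 12]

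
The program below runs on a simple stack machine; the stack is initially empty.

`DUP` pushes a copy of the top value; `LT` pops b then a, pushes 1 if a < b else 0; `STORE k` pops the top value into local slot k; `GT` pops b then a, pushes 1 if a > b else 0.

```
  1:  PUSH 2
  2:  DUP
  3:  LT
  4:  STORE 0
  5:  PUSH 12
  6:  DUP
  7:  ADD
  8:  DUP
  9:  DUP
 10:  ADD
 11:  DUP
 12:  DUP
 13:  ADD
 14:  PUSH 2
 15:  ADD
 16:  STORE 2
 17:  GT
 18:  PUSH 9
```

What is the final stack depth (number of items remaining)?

2

PUSH 2  : 2
DUP     : 2 2
LT      : 0
STORE 0 : (empty)
PUSH 12 : 12
DUP     : 12 12
ADD     : 24
DUP     : 24 24
DUP     : 24 24 24
ADD     : 24 48
DUP     : 24 48 48
DUP     : 24 48 48 48
ADD     : 24 48 96
PUSH 2  : 24 48 96 2
ADD     : 24 48 98
STORE 2 : 24 48
GT      : 0
PUSH 9  : 0 9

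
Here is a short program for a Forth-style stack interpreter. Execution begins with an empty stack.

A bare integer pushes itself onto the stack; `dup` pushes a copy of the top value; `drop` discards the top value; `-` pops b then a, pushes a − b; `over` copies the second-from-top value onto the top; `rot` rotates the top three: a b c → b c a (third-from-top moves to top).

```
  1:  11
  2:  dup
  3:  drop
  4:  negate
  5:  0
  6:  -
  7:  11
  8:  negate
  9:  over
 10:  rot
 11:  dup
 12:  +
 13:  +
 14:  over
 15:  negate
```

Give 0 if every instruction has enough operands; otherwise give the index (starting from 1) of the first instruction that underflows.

0

11      [11]
dup     [11, 11]
drop    [11]
negate  [-11]
0       [-11, 0]
-       [-11]
11      [-11, 11]
negate  [-11, -11]
over    [-11, -11, -11]
rot     [-11, -11, -11]
dup     [-11, -11, -11, -11]
+       [-11, -11, -22]
+       [-11, -33]
over    [-11, -33, -11]
negate  [-11, -33, 11]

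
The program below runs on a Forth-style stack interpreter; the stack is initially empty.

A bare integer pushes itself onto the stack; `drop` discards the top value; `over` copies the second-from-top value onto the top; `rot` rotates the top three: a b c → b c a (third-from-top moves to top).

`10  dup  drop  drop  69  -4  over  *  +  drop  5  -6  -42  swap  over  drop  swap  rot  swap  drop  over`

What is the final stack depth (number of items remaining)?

3

10   → 10
dup  → 10 10
drop → 10
drop → (empty)
69   → 69
-4   → 69 -4
over → 69 -4 69
*    → 69 -276
+    → -207
drop → (empty)
5    → 5
-6   → 5 -6
-42  → 5 -6 -42
swap → 5 -42 -6
over → 5 -42 -6 -42
drop → 5 -42 -6
swap → 5 -6 -42
rot  → -6 -42 5
swap → -6 5 -42
drop → -6 5
over → -6 5 -6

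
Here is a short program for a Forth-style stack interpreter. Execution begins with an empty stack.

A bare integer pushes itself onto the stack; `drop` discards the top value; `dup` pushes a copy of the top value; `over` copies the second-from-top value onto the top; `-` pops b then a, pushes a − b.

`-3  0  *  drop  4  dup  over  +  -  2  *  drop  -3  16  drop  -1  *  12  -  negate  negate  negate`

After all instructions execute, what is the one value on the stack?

-3     -> [-3]
0      -> [-3, 0]
*      -> [0]
drop   -> []
4      -> [4]
dup    -> [4, 4]
over   -> [4, 4, 4]
+      -> [4, 8]
-      -> [-4]
2      -> [-4, 2]
*      -> [-8]
drop   -> []
-3     -> [-3]
16     -> [-3, 16]
drop   -> [-3]
-1     -> [-3, -1]
*      -> [3]
12     -> [3, 12]
-      -> [-9]
negate -> [9]
negate -> [-9]
negate -> [9]

9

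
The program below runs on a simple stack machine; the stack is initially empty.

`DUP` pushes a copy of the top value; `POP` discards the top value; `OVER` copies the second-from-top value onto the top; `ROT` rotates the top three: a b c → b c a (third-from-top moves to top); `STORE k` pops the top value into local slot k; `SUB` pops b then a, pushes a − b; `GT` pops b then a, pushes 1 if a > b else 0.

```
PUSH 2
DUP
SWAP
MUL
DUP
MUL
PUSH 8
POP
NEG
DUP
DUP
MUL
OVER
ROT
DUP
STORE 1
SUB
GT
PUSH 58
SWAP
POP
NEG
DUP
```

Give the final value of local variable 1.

PUSH 2   [2]
DUP      [2, 2]
SWAP     [2, 2]
MUL      [4]
DUP      [4, 4]
MUL      [16]
PUSH 8   [16, 8]
POP      [16]
NEG      [-16]
DUP      [-16, -16]
DUP      [-16, -16, -16]
MUL      [-16, 256]
OVER     [-16, 256, -16]
ROT      [256, -16, -16]
DUP      [256, -16, -16, -16]
STORE 1  [256, -16, -16]
SUB      [256, 0]
GT       [1]
PUSH 58  [1, 58]
SWAP     [58, 1]
POP      [58]
NEG      [-58]
DUP      [-58, -58]

-16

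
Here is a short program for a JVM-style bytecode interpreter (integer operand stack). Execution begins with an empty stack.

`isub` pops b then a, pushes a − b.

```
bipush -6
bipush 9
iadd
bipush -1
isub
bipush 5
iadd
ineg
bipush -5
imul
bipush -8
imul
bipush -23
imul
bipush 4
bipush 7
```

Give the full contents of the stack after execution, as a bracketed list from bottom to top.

bipush -6  : [-6]
bipush 9   : [-6, 9]
iadd       : [3]
bipush -1  : [3, -1]
isub       : [4]
bipush 5   : [4, 5]
iadd       : [9]
ineg       : [-9]
bipush -5  : [-9, -5]
imul       : [45]
bipush -8  : [45, -8]
imul       : [-360]
bipush -23 : [-360, -23]
imul       : [8280]
bipush 4   : [8280, 4]
bipush 7   : [8280, 4, 7]

[8280, 4, 7]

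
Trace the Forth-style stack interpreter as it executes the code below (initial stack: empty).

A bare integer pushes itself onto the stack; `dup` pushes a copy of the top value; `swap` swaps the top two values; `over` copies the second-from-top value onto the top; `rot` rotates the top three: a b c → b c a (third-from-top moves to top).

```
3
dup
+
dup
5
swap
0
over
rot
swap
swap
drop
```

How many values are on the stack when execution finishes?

4

3    -> 3
dup  -> 3 3
+    -> 6
dup  -> 6 6
5    -> 6 6 5
swap -> 6 5 6
0    -> 6 5 6 0
over -> 6 5 6 0 6
rot  -> 6 5 0 6 6
swap -> 6 5 0 6 6
swap -> 6 5 0 6 6
drop -> 6 5 0 6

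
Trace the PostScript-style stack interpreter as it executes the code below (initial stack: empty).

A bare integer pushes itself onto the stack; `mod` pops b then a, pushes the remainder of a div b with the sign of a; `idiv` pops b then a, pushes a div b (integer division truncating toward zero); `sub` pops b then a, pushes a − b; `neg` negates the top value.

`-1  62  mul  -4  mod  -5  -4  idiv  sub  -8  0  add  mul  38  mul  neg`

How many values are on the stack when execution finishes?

-1    [-1]
62    [-1, 62]
mul   [-62]
-4    [-62, -4]
mod   [-2]
-5    [-2, -5]
-4    [-2, -5, -4]
idiv  [-2, 1]
sub   [-3]
-8    [-3, -8]
0     [-3, -8, 0]
add   [-3, -8]
mul   [24]
38    [24, 38]
mul   [912]
neg   [-912]

1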